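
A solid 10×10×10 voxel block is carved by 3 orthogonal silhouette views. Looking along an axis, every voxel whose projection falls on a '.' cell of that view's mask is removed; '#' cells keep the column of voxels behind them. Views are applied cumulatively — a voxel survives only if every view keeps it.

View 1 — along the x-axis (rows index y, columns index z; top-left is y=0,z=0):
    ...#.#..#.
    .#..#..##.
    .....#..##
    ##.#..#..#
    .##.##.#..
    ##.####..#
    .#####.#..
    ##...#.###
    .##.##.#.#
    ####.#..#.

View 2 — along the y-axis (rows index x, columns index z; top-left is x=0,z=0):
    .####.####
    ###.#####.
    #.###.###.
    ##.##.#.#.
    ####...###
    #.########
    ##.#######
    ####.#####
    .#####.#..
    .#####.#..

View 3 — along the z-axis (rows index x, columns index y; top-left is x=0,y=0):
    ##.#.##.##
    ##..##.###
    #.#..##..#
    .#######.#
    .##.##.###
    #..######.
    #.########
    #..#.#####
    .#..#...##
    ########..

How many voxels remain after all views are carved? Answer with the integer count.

|visual hull| = 280

before carving: 1000 voxels (10×10×10)
after view 1 [x-axis, 51 of 100 cells solid] → remaining = 510
after view 2 [y-axis, 75 of 100 cells solid] → remaining = 381
after view 3 [z-axis, 69 of 100 cells solid] → remaining = 280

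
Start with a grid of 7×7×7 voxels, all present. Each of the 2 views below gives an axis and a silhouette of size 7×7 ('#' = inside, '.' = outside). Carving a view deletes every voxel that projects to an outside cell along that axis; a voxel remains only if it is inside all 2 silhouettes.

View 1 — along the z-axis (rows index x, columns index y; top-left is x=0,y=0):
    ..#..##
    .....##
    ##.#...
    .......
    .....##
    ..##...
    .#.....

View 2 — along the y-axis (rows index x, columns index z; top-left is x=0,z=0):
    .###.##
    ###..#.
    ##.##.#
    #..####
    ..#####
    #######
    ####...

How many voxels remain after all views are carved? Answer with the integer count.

66 voxels

before carving: 343 voxels (7×7×7)
after view 1 [z-axis, 13 of 49 cells solid] → remaining = 91
after view 2 [y-axis, 35 of 49 cells solid] → remaining = 66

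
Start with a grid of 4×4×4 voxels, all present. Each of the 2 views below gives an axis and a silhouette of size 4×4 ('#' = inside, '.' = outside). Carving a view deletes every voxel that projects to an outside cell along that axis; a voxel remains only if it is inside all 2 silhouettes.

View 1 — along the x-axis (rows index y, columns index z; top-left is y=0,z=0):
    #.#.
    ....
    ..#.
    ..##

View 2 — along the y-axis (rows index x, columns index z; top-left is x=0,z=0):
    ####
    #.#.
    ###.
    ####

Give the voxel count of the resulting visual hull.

before carving: 64 voxels (4×4×4)
step 1: project along x, AND mask (5/16) → |grid| = 20
step 2: project along y, AND mask (13/16) → |grid| = 18

18 voxels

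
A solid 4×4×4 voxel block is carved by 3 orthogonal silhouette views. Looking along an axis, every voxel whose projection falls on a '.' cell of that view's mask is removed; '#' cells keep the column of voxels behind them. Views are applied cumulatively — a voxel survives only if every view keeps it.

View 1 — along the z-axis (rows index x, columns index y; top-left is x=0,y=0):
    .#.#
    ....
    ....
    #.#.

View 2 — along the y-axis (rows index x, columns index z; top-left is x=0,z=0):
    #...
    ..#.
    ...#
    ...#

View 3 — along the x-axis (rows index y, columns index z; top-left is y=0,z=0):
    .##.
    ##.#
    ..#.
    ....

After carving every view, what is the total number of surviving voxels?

|visual hull| = 1

start: 4×4×4 = 64 voxels
step 1: project along z, AND mask (4/16) → |grid| = 16
step 2: project along y, AND mask (4/16) → |grid| = 4
step 3: project along x, AND mask (6/16) → |grid| = 1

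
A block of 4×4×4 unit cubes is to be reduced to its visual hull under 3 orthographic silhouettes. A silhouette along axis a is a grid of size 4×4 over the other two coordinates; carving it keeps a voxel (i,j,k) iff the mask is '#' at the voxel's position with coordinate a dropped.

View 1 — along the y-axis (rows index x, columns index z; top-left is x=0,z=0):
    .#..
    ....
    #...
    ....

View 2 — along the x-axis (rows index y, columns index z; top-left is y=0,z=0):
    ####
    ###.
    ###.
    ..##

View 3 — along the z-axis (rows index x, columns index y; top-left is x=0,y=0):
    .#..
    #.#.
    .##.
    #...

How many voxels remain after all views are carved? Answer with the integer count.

full grid |V| = 64
V1 y: intersect with XZ mask (2 set) -- 8 left
V2 x: intersect with YZ mask (12 set) -- 6 left
V3 z: intersect with XY mask (6 set) -- 3 left

voxel count = 3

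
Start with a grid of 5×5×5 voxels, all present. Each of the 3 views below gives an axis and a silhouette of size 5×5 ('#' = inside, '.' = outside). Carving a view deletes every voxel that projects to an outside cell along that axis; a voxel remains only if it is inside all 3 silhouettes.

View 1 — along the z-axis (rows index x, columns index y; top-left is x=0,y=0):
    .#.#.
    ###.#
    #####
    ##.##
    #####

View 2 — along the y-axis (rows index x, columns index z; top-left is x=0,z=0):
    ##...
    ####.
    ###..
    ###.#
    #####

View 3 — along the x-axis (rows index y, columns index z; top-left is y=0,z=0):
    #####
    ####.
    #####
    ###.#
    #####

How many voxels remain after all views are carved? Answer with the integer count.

initial block: 5^3 = 125
V1 z: intersect with XY mask (20 set) -- 100 left
V2 y: intersect with XZ mask (18 set) -- 76 left
V3 x: intersect with YZ mask (23 set) -- 73 left

73 voxels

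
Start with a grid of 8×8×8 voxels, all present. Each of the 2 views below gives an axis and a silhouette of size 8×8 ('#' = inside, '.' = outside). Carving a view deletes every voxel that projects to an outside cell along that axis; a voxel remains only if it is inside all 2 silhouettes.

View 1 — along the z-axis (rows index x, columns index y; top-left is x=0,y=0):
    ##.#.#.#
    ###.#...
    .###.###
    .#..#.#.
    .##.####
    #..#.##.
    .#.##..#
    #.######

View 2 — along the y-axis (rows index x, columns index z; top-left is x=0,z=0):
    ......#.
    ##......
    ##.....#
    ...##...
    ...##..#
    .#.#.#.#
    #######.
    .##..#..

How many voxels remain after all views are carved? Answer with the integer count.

120 voxels

before carving: 512 voxels (8×8×8)
step 1: project along z, AND mask (39/64) → |grid| = 312
step 2: project along y, AND mask (25/64) → |grid| = 120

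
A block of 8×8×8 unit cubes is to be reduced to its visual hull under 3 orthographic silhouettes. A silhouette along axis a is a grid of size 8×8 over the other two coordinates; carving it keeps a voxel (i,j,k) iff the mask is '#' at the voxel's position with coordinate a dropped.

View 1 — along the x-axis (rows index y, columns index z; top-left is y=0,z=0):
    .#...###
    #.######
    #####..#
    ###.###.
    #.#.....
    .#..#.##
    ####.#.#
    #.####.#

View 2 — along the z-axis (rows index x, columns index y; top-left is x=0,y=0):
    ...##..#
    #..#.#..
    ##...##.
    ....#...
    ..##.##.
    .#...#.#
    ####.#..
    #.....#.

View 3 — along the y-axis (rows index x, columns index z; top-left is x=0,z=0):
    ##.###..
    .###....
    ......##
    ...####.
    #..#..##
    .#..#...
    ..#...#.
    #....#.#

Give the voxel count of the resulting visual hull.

before carving: 512 voxels (8×8×8)
step 1: project along x, AND mask (41/64) → |grid| = 328
step 2: project along z, AND mask (25/64) → |grid| = 127
step 3: project along y, AND mask (25/64) → |grid| = 46

voxel count = 46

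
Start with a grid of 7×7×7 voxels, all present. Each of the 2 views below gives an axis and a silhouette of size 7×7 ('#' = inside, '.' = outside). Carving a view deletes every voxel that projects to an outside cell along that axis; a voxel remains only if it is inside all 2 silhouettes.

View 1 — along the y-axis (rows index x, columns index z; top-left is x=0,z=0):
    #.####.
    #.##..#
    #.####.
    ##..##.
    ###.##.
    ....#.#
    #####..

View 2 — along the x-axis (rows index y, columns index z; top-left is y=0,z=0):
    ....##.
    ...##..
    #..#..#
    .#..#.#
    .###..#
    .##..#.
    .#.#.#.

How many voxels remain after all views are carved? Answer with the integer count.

full grid |V| = 343
carve view 1 (along y, XZ-mask fill 30/49): 210 voxels remain
carve view 2 (along x, YZ-mask fill 20/49): 80 voxels remain

80 voxels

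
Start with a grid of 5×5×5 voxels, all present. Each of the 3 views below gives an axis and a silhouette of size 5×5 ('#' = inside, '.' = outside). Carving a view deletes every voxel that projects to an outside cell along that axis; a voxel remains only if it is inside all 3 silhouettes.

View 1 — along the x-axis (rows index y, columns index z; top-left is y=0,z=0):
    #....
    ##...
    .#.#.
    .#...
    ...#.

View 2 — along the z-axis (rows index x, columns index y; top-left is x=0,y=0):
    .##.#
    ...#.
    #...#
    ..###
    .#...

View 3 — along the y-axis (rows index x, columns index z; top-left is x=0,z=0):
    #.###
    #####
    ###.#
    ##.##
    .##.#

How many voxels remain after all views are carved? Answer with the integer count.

10 voxels

full grid |V| = 125
  1. axis=0 (YZ plane), |mask|=7  ⇒  voxels=35
  2. axis=2 (XY plane), |mask|=10  ⇒  voxels=14
  3. axis=1 (XZ plane), |mask|=20  ⇒  voxels=10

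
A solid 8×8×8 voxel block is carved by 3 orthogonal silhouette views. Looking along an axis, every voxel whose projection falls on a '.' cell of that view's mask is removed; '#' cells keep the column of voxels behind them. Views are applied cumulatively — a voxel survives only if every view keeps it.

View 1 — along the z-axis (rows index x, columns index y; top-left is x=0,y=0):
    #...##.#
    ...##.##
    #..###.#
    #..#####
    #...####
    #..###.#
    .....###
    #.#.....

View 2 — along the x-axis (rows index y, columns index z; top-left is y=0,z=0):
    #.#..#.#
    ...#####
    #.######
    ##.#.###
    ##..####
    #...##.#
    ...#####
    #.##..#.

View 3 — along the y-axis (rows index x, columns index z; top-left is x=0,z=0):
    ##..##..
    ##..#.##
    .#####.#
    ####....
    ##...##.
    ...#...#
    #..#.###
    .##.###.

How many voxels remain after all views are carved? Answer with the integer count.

voxel count = 86

start: 8×8×8 = 512 voxels
after view 1 [z-axis, 34 of 64 cells solid] → remaining = 272
after view 2 [x-axis, 41 of 64 cells solid] → remaining = 163
after view 3 [y-axis, 35 of 64 cells solid] → remaining = 86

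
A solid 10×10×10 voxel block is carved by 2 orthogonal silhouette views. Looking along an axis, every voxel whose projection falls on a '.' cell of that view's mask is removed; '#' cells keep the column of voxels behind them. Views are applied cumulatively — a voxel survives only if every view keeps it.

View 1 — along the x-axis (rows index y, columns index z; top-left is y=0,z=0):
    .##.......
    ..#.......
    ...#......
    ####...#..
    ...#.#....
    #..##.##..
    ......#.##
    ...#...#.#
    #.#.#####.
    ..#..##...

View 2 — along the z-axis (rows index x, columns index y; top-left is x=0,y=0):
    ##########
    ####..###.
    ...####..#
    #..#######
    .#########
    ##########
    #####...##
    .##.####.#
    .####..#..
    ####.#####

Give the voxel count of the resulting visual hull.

full grid |V| = 1000
step 1: project along x, AND mask (32/100) → |grid| = 320
step 2: project along z, AND mask (77/100) → |grid| = 245

245 voxels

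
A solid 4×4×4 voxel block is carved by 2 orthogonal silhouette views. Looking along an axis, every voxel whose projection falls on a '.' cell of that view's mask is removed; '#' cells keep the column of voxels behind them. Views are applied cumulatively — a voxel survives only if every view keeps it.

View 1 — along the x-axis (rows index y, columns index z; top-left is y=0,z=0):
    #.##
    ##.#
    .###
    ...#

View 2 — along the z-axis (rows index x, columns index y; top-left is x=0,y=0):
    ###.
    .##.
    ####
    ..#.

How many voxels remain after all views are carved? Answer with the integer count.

voxel count = 28

start: 4×4×4 = 64 voxels
V1 x: intersect with YZ mask (10 set) -- 40 left
V2 z: intersect with XY mask (10 set) -- 28 left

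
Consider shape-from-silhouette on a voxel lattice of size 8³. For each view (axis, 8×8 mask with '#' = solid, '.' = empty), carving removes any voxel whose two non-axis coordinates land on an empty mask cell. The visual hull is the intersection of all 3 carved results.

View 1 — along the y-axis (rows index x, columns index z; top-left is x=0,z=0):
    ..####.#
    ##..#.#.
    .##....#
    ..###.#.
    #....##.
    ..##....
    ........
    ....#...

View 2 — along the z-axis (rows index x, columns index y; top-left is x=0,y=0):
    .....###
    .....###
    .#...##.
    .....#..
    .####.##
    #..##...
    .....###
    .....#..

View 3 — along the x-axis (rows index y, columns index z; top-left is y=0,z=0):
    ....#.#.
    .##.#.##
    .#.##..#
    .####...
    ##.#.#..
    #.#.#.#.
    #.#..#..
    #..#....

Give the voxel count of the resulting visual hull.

remaining voxels: 28

before carving: 512 voxels (8×8×8)
  1. axis=1 (XZ plane), |mask|=22  ⇒  voxels=176
  2. axis=2 (XY plane), |mask|=23  ⇒  voxels=65
  3. axis=0 (YZ plane), |mask|=28  ⇒  voxels=28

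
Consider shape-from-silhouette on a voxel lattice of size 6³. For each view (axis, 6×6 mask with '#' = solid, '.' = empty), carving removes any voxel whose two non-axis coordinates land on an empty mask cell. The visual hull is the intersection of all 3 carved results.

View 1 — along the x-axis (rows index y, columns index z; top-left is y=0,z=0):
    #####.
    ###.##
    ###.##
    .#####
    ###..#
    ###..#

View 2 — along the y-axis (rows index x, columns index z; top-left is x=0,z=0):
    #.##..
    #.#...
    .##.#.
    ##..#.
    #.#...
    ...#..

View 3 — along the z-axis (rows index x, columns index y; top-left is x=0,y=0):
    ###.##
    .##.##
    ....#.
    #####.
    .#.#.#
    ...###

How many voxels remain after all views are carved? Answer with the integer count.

voxel count = 40

initial block: 6^3 = 216
  1. axis=0 (YZ plane), |mask|=28  ⇒  voxels=168
  2. axis=1 (XZ plane), |mask|=14  ⇒  voxels=68
  3. axis=2 (XY plane), |mask|=21  ⇒  voxels=40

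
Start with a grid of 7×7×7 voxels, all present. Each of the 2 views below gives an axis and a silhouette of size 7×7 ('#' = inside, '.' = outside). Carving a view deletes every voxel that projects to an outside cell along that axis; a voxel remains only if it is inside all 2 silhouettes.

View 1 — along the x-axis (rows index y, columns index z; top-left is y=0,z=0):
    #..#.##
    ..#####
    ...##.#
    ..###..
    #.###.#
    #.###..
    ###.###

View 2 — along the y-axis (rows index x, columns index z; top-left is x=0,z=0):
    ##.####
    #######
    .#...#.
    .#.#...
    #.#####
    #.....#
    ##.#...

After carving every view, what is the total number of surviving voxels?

start: 7×7×7 = 343 voxels
carve view 1 (along x, YZ-mask fill 30/49): 210 voxels remain
carve view 2 (along y, XZ-mask fill 28/49): 115 voxels remain

115 voxels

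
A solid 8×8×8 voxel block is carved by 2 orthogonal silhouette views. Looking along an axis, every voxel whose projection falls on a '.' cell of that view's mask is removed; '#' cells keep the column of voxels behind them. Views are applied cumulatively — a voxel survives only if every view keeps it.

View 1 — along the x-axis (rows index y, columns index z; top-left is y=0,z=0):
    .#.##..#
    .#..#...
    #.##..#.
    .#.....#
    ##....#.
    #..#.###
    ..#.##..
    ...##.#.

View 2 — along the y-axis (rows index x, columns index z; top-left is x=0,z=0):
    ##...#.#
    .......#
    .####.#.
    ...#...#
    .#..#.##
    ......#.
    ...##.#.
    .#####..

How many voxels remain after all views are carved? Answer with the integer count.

initial block: 8^3 = 512
  1. axis=0 (YZ plane), |mask|=26  ⇒  voxels=208
  2. axis=1 (XZ plane), |mask|=25  ⇒  voxels=87

remaining voxels: 87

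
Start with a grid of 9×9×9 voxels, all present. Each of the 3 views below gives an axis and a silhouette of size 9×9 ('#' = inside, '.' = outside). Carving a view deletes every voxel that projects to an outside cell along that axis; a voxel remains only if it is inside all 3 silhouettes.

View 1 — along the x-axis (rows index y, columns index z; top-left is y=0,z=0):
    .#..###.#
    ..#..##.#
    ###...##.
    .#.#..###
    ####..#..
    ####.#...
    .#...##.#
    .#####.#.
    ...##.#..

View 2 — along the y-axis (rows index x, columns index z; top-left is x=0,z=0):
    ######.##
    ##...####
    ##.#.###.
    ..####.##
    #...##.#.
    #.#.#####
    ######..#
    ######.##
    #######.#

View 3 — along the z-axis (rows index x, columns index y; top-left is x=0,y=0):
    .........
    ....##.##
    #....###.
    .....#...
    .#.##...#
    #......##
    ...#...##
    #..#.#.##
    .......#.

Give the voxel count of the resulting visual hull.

remaining voxels: 77

initial block: 9^3 = 729
[1] x-view keeps 42 columns → grid now 378
[2] y-view keeps 60 columns → grid now 269
[3] z-view keeps 25 columns → grid now 77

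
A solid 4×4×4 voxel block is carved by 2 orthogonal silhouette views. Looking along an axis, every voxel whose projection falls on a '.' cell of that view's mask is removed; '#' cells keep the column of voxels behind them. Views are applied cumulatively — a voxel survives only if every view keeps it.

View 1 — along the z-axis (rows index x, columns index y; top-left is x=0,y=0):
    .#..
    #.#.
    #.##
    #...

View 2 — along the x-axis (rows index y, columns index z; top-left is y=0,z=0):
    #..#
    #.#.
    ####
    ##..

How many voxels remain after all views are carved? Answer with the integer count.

18 voxels

full grid |V| = 64
carve view 1 (along z, XY-mask fill 7/16): 28 voxels remain
carve view 2 (along x, YZ-mask fill 10/16): 18 voxels remain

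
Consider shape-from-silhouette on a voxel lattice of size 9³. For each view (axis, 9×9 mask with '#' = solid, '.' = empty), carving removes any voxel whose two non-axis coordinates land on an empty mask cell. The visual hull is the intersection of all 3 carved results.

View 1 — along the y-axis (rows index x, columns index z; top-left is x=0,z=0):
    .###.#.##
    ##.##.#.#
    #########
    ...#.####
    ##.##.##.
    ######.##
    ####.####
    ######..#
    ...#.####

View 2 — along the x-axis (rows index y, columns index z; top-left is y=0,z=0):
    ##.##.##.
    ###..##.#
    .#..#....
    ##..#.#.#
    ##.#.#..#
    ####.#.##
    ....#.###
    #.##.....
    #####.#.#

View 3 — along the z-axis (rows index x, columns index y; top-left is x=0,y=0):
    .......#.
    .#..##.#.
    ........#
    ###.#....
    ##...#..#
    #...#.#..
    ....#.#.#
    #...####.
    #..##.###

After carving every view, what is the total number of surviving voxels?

voxel count = 112

start: 9×9×9 = 729 voxels
step 1: project along y, AND mask (60/81) → |grid| = 540
step 2: project along x, AND mask (45/81) → |grid| = 301
step 3: project along z, AND mask (31/81) → |grid| = 112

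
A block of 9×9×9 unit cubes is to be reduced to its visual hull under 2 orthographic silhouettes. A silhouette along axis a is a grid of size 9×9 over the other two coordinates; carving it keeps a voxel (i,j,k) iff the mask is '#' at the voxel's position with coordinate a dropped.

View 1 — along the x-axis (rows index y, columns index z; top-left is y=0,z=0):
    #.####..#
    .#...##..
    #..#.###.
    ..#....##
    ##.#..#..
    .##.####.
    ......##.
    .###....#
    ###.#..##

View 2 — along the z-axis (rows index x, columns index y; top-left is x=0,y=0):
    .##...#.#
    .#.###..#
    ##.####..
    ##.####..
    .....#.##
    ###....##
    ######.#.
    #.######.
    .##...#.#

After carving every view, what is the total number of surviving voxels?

before carving: 729 voxels (9×9×9)
  1. axis=0 (YZ plane), |mask|=39  ⇒  voxels=351
  2. axis=2 (XY plane), |mask|=47  ⇒  voxels=203

|visual hull| = 203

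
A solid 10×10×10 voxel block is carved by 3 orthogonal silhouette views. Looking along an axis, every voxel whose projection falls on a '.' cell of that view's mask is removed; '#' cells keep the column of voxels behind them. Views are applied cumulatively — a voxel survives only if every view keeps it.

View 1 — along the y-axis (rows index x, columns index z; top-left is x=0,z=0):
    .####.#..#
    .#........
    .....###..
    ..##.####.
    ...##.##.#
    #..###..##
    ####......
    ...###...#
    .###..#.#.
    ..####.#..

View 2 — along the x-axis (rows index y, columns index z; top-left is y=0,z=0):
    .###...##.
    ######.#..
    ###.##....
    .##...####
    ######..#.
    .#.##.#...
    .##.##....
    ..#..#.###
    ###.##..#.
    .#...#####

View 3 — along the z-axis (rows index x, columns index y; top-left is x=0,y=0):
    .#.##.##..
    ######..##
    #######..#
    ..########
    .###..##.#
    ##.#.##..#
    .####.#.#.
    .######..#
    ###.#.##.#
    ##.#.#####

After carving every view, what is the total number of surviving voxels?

remaining voxels: 166

initial block: 10^3 = 1000
V1 y: intersect with XZ mask (45 set) -- 450 left
V2 x: intersect with YZ mask (55 set) -- 246 left
V3 z: intersect with XY mask (69 set) -- 166 left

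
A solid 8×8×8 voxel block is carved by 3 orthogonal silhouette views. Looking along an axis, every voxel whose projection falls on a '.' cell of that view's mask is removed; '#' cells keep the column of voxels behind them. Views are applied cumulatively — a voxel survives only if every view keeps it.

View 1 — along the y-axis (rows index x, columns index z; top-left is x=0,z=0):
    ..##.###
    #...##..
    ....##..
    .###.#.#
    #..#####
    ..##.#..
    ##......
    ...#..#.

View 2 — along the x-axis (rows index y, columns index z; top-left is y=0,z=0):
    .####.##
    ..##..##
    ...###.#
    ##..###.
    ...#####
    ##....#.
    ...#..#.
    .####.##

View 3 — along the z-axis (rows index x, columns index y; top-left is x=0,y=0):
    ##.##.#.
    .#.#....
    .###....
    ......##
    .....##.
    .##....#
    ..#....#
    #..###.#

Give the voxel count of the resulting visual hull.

before carving: 512 voxels (8×8×8)
V1 y: intersect with XZ mask (28 set) -- 224 left
V2 x: intersect with YZ mask (35 set) -- 122 left
V3 z: intersect with XY mask (24 set) -- 47 left

remaining voxels: 47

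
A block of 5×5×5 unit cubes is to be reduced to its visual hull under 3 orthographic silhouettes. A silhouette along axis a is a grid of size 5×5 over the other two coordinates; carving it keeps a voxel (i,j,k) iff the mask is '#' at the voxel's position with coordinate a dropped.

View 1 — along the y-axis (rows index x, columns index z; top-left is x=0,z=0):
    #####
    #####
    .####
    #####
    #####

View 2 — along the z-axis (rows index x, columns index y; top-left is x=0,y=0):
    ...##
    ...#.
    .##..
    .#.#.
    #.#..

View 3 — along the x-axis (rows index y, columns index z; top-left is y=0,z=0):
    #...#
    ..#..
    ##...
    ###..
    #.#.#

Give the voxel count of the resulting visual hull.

|visual hull| = 19

start: 5×5×5 = 125 voxels
after view 1 [y-axis, 24 of 25 cells solid] → remaining = 120
after view 2 [z-axis, 9 of 25 cells solid] → remaining = 43
after view 3 [x-axis, 11 of 25 cells solid] → remaining = 19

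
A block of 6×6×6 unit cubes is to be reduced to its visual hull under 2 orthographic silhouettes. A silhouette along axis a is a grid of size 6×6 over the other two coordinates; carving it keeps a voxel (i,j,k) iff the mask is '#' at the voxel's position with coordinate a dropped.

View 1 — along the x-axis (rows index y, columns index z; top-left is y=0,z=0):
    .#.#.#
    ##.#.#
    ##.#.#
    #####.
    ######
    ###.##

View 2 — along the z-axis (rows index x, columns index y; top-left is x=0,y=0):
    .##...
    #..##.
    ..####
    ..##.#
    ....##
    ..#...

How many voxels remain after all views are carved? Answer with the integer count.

full grid |V| = 216
V1 x: intersect with YZ mask (27 set) -- 162 left
V2 z: intersect with XY mask (15 set) -- 71 left

|visual hull| = 71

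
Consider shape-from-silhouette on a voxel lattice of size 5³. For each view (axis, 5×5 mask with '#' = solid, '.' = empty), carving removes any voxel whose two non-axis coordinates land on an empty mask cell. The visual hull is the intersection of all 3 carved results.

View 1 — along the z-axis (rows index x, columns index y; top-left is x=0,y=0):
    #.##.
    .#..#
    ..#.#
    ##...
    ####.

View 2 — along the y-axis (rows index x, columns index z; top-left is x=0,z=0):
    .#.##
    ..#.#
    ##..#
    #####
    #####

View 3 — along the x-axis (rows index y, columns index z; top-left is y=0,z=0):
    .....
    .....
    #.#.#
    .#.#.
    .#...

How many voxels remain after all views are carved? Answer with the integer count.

voxel count = 11

before carving: 125 voxels (5×5×5)
V1 z: intersect with XY mask (13 set) -- 65 left
V2 y: intersect with XZ mask (18 set) -- 49 left
V3 x: intersect with YZ mask (6 set) -- 11 left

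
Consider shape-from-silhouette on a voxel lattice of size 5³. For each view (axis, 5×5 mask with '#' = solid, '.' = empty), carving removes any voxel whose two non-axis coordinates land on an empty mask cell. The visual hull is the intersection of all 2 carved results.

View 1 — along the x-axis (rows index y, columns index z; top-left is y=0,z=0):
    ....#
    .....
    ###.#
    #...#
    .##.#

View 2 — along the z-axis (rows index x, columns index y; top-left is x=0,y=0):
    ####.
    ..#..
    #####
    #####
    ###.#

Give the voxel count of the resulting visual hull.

voxel count = 39

full grid |V| = 125
  1. axis=0 (YZ plane), |mask|=10  ⇒  voxels=50
  2. axis=2 (XY plane), |mask|=19  ⇒  voxels=39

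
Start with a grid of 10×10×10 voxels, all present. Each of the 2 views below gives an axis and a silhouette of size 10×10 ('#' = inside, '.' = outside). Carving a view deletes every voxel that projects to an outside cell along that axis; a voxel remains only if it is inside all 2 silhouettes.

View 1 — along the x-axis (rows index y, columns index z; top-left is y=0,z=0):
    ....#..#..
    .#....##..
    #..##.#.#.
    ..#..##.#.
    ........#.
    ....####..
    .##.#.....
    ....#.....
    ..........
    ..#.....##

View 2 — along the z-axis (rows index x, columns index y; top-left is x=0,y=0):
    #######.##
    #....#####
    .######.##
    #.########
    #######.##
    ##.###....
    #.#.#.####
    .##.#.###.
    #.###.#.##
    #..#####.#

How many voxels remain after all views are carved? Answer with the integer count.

voxel count = 187

full grid |V| = 1000
carve view 1 (along x, YZ-mask fill 26/100): 260 voxels remain
carve view 2 (along z, XY-mask fill 73/100): 187 voxels remain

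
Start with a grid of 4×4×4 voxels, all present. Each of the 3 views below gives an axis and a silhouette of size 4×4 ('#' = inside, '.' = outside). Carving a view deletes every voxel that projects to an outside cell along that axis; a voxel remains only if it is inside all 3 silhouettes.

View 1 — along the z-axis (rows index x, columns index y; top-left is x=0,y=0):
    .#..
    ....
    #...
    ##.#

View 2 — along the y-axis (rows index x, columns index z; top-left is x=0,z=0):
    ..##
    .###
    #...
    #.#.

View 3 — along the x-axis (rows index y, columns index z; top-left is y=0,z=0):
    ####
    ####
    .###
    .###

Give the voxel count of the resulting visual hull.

full grid |V| = 64
carve view 1 (along z, XY-mask fill 5/16): 20 voxels remain
carve view 2 (along y, XZ-mask fill 8/16): 9 voxels remain
carve view 3 (along x, YZ-mask fill 14/16): 8 voxels remain

voxel count = 8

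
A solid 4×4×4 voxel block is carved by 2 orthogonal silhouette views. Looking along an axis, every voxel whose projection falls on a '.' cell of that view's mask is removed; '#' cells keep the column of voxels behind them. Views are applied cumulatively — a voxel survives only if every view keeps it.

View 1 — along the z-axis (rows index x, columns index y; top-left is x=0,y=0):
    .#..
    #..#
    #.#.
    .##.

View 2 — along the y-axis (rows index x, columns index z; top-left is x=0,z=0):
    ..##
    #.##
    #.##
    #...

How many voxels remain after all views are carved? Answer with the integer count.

before carving: 64 voxels (4×4×4)
  1. axis=2 (XY plane), |mask|=7  ⇒  voxels=28
  2. axis=1 (XZ plane), |mask|=9  ⇒  voxels=16

16 voxels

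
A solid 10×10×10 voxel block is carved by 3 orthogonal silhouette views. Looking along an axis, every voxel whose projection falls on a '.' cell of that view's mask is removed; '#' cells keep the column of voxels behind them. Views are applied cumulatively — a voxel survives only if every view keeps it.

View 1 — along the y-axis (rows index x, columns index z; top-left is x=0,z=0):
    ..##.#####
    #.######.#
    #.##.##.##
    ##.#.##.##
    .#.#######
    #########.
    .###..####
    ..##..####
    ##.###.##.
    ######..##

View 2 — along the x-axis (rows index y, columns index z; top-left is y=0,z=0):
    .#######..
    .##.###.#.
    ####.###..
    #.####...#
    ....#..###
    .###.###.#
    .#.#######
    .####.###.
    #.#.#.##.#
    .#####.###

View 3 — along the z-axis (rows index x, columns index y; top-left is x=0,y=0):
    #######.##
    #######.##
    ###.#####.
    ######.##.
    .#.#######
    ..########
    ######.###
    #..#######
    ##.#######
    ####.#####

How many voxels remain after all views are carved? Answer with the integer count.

start: 10×10×10 = 1000 voxels
carve view 1 (along y, XZ-mask fill 74/100): 740 voxels remain
carve view 2 (along x, YZ-mask fill 66/100): 487 voxels remain
carve view 3 (along z, XY-mask fill 85/100): 411 voxels remain

voxel count = 411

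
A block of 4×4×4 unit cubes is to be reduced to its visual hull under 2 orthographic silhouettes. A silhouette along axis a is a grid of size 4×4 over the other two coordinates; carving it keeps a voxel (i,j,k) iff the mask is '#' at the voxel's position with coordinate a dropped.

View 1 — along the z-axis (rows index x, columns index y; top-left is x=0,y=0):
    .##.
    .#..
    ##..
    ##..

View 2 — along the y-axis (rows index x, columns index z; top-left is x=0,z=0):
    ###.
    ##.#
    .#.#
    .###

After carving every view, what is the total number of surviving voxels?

full grid |V| = 64
[1] z-view keeps 7 columns → grid now 28
[2] y-view keeps 11 columns → grid now 19

19 voxels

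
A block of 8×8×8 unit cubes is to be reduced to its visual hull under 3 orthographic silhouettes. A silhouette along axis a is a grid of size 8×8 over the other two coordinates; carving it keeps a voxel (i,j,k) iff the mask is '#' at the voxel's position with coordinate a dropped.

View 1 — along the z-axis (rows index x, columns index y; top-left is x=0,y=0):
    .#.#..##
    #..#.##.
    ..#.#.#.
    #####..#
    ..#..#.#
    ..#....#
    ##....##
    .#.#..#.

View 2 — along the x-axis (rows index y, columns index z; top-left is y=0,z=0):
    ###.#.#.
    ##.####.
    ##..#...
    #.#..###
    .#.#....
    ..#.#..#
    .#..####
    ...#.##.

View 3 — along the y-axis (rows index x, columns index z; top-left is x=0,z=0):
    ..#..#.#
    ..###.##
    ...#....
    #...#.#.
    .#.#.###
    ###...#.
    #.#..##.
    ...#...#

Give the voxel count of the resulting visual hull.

before carving: 512 voxels (8×8×8)
after view 1 [z-axis, 29 of 64 cells solid] → remaining = 232
after view 2 [x-axis, 32 of 64 cells solid] → remaining = 121
after view 3 [y-axis, 27 of 64 cells solid] → remaining = 52

|visual hull| = 52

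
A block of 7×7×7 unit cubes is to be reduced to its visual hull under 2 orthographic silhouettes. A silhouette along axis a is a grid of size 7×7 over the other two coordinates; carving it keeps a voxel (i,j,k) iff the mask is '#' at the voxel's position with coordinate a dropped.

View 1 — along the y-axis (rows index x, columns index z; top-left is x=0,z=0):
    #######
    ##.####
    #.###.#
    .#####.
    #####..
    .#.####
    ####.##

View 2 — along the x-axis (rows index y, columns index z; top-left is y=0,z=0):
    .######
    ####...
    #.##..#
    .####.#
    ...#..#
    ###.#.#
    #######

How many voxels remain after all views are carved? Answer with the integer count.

initial block: 7^3 = 343
carve view 1 (along y, XZ-mask fill 39/49): 273 voxels remain
carve view 2 (along x, YZ-mask fill 33/49): 186 voxels remain

remaining voxels: 186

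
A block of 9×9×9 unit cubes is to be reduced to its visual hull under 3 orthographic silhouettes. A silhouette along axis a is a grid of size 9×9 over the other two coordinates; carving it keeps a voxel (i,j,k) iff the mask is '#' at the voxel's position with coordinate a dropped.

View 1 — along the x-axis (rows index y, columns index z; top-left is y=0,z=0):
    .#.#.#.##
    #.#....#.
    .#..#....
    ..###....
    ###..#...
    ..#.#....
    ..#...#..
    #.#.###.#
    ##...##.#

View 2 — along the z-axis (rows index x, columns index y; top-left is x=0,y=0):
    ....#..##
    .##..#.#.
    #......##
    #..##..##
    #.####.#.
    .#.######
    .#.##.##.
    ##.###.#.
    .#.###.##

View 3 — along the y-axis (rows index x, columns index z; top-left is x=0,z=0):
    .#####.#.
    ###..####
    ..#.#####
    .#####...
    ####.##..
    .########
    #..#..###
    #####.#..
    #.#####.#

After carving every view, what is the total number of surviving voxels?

|visual hull| = 123

before carving: 729 voxels (9×9×9)
[1] x-view keeps 32 columns → grid now 288
[2] z-view keeps 45 columns → grid now 178
[3] y-view keeps 56 columns → grid now 123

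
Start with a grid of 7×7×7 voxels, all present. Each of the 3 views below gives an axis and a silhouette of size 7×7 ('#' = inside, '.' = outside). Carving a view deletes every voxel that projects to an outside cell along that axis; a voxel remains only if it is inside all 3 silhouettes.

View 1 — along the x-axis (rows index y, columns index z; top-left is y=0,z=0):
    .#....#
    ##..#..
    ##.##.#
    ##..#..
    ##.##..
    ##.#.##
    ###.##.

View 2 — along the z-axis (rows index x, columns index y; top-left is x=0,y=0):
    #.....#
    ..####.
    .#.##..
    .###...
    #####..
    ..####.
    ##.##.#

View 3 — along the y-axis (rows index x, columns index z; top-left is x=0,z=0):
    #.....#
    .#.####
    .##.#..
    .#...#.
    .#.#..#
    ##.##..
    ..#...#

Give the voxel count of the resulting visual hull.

remaining voxels: 49

initial block: 7^3 = 343
step 1: project along x, AND mask (27/49) → |grid| = 189
step 2: project along z, AND mask (26/49) → |grid| = 96
step 3: project along y, AND mask (21/49) → |grid| = 49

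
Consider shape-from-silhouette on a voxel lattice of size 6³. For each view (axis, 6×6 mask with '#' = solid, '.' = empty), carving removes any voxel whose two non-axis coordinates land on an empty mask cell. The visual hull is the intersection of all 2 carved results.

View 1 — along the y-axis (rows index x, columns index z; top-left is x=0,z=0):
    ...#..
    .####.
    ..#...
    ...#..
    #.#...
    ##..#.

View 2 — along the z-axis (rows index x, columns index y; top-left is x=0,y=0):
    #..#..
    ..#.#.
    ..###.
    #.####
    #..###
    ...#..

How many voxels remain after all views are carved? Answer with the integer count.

remaining voxels: 29

full grid |V| = 216
  1. axis=1 (XZ plane), |mask|=12  ⇒  voxels=72
  2. axis=2 (XY plane), |mask|=17  ⇒  voxels=29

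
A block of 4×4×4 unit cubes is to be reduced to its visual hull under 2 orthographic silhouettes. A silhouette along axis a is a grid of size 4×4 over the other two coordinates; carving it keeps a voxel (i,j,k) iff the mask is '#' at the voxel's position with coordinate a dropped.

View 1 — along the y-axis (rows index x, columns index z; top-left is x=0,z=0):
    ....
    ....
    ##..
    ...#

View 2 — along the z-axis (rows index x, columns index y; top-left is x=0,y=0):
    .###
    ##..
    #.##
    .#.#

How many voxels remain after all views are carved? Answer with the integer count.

initial block: 4^3 = 64
after view 1 [y-axis, 3 of 16 cells solid] → remaining = 12
after view 2 [z-axis, 10 of 16 cells solid] → remaining = 8

voxel count = 8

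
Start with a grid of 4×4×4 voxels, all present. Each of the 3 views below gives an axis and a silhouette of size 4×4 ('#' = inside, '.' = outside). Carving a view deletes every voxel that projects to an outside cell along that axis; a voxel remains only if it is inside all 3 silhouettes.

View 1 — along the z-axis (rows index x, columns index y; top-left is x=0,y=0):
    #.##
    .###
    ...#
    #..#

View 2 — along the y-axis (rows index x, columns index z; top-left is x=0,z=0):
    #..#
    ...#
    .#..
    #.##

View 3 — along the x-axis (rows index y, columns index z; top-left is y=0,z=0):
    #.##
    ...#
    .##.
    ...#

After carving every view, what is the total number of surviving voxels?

initial block: 4^3 = 64
V1 z: intersect with XY mask (9 set) -- 36 left
V2 y: intersect with XZ mask (7 set) -- 16 left
V3 x: intersect with YZ mask (7 set) -- 9 left

remaining voxels: 9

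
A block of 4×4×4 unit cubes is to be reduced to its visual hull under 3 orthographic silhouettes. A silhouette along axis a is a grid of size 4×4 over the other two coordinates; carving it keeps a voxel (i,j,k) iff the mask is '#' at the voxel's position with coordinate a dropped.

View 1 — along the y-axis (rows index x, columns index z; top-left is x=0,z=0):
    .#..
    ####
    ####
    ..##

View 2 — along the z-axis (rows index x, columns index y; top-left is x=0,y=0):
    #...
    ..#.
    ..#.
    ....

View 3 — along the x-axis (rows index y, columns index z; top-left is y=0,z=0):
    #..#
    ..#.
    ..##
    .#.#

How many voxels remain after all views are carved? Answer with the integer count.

start: 4×4×4 = 64 voxels
step 1: project along y, AND mask (11/16) → |grid| = 44
step 2: project along z, AND mask (3/16) → |grid| = 9
step 3: project along x, AND mask (7/16) → |grid| = 4

|visual hull| = 4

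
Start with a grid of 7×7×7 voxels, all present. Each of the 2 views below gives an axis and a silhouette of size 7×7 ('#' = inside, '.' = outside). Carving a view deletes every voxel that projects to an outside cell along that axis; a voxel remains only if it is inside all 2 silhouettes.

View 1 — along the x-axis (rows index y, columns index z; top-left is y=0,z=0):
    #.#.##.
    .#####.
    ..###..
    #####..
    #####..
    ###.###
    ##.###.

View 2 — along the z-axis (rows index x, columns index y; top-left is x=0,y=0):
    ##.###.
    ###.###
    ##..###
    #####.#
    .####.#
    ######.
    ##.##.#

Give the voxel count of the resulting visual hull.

voxel count = 180

initial block: 7^3 = 343
after view 1 [x-axis, 33 of 49 cells solid] → remaining = 231
after view 2 [z-axis, 38 of 49 cells solid] → remaining = 180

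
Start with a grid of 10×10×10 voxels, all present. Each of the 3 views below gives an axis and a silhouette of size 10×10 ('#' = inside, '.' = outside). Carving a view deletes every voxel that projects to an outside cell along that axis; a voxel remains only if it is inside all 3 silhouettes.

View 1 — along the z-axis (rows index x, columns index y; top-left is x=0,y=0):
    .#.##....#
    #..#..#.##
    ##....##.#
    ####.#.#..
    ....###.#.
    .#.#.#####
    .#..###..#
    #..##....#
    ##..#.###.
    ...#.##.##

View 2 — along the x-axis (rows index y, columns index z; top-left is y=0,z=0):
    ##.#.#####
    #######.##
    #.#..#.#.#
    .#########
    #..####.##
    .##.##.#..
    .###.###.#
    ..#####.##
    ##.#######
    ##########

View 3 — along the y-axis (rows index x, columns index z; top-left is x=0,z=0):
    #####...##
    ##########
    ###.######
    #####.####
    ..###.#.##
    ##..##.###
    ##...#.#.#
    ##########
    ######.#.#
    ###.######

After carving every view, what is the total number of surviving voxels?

voxel count = 320

start: 10×10×10 = 1000 voxels
[1] z-view keeps 51 columns → grid now 510
[2] x-view keeps 76 columns → grid now 405
[3] y-view keeps 80 columns → grid now 320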